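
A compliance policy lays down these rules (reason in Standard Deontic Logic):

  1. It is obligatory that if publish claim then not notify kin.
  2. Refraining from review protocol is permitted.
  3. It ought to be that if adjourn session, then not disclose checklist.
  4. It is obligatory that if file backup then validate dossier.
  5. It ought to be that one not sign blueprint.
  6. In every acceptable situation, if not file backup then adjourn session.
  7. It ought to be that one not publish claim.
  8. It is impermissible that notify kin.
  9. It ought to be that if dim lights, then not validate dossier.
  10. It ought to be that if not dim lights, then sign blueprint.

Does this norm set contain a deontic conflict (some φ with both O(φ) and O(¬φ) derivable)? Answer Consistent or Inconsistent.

Premise 1 is O(publish_claim → ¬notify_kin); even if O(¬notify_kin) held, inferring O(publish_claim) would be affirming the consequent — invalid.
So O(publish_claim) is not derivable, and the apparent clash with O(¬publish_claim) does not arise.
A world satisfying every obligation exists (e.g. adjourn_session=true, dim_lights=true, disclose_checklist=false, file_backup=false, notify_kin=false, publish_claim=false, review_protocol=false, sign_blueprint=false, validate_dossier=false); no atom is both obligatory and forbidden, so the set is consistent.

Consistent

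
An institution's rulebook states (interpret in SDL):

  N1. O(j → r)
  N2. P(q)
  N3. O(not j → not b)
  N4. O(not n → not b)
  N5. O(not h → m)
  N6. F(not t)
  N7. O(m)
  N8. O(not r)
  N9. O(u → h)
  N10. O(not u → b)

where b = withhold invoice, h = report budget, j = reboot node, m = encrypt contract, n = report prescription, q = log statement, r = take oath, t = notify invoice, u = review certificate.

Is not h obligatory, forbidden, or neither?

Forbidden

Premise 8 gives O(not r).
Premise 1 is O(j → r); contrapositively O(not r → not j). Since O(not r) holds, K gives O(not j).
With premise 3, O(not j → not b), the K-axiom yields O(not b).
Premise 10, O(not u → b), contraposes to O(not b → u); with O(not b) we get O(u).
With premise 9, O(u → h), the K-axiom yields O(h).
Premises 2, 4, 5, 6, 7 do not contribute to this derivation.
Thus O(h), which is F(not h): not h is forbidden.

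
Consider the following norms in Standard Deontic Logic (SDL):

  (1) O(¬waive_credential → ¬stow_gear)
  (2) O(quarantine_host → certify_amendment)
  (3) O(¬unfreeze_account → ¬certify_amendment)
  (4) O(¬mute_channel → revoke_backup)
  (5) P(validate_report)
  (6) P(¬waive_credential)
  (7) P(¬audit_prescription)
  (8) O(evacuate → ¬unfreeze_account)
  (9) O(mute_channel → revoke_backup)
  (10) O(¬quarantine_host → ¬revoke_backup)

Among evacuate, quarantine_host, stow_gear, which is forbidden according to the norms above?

evacuate

By case analysis on ¬mute_channel: premise 4 gives O(¬mute_channel → revoke_backup) and premise 9 gives O(mute_channel → revoke_backup), so O(revoke_backup) either way.
Premise 10, O(¬quarantine_host → ¬revoke_backup), contraposes to O(revoke_backup → quarantine_host); with O(revoke_backup) we get O(quarantine_host).
Applying K to premise 2 (O(quarantine_host → certify_amendment)) and O(quarantine_host) yields O(certify_amendment).
Premise 3, O(¬unfreeze_account → ¬certify_amendment), contraposes to O(certify_amendment → unfreeze_account); with O(certify_amendment) we get O(unfreeze_account).
The contrapositive of premise 8 (O(evacuate → ¬unfreeze_account)) is O(unfreeze_account → ¬evacuate), and O(unfreeze_account) is already established, so O(¬evacuate).
So O(¬evacuate) holds, i.e. evacuate is forbidden. None of the other listed options is forbidden under the premises.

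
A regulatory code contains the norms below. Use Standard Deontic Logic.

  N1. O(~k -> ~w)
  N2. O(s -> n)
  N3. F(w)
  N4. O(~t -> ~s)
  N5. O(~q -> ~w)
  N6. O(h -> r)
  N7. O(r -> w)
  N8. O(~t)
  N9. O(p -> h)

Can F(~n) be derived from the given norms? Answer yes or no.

No

Premise 2 is O(s -> n), but O(s) is not derivable from the premises, so it does not yield O(n).
No other premise forces O(n). An ideal world satisfying every premise can still have ~n true, so F(~n) is not derivable.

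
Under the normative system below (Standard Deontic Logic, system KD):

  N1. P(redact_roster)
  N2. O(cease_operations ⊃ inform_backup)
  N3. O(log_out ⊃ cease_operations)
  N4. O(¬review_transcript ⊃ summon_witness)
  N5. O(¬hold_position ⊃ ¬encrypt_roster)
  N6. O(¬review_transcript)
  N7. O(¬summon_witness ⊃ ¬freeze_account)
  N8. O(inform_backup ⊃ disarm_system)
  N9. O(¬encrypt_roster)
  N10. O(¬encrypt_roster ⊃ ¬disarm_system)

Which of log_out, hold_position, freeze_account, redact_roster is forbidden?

log_out

From premise 9 we have O(¬encrypt_roster).
Applying K to premise 10 (O(¬encrypt_roster ⊃ ¬disarm_system)) and O(¬encrypt_roster) yields O(¬disarm_system).
Premise 8, O(inform_backup ⊃ disarm_system), contraposes to O(¬disarm_system ⊃ ¬inform_backup); with O(¬disarm_system) we get O(¬inform_backup).
Premise 2 is O(cease_operations ⊃ inform_backup); contrapositively O(¬inform_backup ⊃ ¬cease_operations). Since O(¬inform_backup) holds, K gives O(¬cease_operations).
Premise 3 is O(log_out ⊃ cease_operations); contrapositively O(¬cease_operations ⊃ ¬log_out). Since O(¬cease_operations) holds, K gives O(¬log_out).
So O(¬log_out) holds, i.e. log_out is forbidden. None of the other listed options is forbidden under the premises.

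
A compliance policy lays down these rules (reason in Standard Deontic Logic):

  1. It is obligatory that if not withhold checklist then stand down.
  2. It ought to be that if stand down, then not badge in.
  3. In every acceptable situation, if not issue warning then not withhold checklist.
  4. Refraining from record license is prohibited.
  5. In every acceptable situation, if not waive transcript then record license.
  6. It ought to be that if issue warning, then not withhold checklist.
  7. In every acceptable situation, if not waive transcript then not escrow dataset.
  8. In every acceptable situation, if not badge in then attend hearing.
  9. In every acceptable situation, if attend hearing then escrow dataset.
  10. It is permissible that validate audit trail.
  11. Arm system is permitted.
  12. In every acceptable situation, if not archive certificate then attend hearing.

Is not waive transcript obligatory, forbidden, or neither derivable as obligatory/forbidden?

Premises 6 and 3 are O(issue_warning → ¬withhold_checklist) and O(¬issue_warning → ¬withhold_checklist); every ideal world satisfies issue_warning or ¬issue_warning, so in either case ¬withhold_checklist holds — hence O(¬withhold_checklist).
From O(¬withhold_checklist) and premise 1, O(¬withhold_checklist → stand_down), we obtain O(stand_down).
With premise 2, O(stand_down → ¬badge_in), the K-axiom yields O(¬badge_in).
Premise 8 is O(¬badge_in → attend_hearing); since O(¬badge_in), deontic closure gives O(attend_hearing).
From O(attend_hearing) and premise 9, O(attend_hearing → escrow_dataset), we obtain O(escrow_dataset).
Premise 7, O(¬waive_transcript → ¬escrow_dataset), contraposes to O(escrow_dataset → waive_transcript); with O(escrow_dataset) we get O(waive_transcript).
Premises 4, 5, 10, 11, 12 do not contribute to this derivation.
Thus O(waive_transcript), which is F(¬waive_transcript): ¬waive_transcript is forbidden.

Forbidden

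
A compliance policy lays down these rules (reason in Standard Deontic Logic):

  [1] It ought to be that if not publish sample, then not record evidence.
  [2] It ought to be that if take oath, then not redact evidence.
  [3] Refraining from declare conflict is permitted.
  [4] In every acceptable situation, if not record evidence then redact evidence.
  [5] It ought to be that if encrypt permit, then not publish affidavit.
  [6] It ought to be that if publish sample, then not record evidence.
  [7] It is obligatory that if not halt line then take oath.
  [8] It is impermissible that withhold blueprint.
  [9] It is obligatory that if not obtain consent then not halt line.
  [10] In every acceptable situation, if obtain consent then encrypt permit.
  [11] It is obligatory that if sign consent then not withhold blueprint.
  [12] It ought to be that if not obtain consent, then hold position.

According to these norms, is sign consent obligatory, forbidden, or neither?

Premise 11 is O(sign_consent → ¬withhold_blueprint); even if O(¬withhold_blueprint) held, inferring O(sign_consent) would be affirming the consequent — invalid.
No premise or chain of K-axiom applications forces O(sign_consent), and none forces O(¬sign_consent). So sign_consent is neither obligatory nor forbidden under these norms.

Neither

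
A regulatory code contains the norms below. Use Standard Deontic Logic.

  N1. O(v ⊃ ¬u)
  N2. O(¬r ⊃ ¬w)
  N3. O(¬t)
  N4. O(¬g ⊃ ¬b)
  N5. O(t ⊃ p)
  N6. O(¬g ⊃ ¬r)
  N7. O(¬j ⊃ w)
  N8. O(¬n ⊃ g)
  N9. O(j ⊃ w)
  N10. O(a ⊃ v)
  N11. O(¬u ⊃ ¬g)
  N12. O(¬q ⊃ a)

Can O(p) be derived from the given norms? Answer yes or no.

Premise 5 is O(t ⊃ p), but O(t) is not derivable from the premises, so it does not yield O(p).
No other premise forces O(p). An ideal world satisfying every premise can still have p false, so O(p) is not derivable.

No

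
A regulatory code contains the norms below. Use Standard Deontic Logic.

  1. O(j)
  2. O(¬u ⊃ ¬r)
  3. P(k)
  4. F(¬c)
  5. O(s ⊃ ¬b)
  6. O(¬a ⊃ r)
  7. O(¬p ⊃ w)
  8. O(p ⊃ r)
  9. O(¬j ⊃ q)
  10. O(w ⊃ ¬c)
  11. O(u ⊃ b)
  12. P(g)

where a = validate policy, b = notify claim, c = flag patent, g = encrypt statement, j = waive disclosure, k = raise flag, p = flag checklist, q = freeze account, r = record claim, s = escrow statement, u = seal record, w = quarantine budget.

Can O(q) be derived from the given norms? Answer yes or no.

Premise 9 is O(¬j ⊃ q), but O(¬j) is not derivable from the premises, so it does not yield O(q).
No other premise forces O(q). An ideal world satisfying every premise can still have q false, so O(q) is not derivable.

No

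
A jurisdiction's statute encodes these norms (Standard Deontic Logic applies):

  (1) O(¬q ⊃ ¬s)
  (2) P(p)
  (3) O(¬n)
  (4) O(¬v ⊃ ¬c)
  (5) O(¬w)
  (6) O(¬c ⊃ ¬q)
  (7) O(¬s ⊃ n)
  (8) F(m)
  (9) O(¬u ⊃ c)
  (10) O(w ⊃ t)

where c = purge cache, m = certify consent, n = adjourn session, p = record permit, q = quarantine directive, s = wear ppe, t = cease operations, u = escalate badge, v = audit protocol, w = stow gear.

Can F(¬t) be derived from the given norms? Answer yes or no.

No

Premise 10 is O(w ⊃ t), but O(w) is not derivable from the premises, so it does not yield O(t).
No other premise forces O(t). An ideal world satisfying every premise can still have ¬t true, so F(¬t) is not derivable.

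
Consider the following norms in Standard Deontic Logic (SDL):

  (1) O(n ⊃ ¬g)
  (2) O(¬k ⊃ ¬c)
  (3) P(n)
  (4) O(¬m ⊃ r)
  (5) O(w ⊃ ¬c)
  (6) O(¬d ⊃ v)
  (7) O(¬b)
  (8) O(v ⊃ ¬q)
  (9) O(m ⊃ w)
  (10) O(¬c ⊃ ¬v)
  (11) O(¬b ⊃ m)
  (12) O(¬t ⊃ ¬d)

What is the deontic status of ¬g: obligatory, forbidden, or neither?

Neither

Premise 1 is O(n ⊃ ¬g), but O(n) is not derivable from the premises (the permission P(n) asserts only ¬O(¬n), not O(n)), so it does not yield O(¬g).
No premise or chain of K-axiom applications forces O(¬g), and none forces O(g). So ¬g is neither obligatory nor forbidden under these norms.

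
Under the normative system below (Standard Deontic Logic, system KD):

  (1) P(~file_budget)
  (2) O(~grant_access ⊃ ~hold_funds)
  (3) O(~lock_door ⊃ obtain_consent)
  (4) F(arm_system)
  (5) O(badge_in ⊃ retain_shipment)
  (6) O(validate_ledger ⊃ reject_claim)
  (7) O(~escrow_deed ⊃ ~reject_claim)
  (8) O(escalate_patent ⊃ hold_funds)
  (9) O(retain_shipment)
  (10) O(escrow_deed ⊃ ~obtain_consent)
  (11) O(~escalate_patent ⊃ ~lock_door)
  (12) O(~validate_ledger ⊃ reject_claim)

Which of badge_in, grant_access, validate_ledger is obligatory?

By case analysis on ~validate_ledger: premise 12 gives O(~validate_ledger ⊃ reject_claim) and premise 6 gives O(validate_ledger ⊃ reject_claim), so O(reject_claim) either way.
Premise 7, O(~escrow_deed ⊃ ~reject_claim), contraposes to O(reject_claim ⊃ escrow_deed); with O(reject_claim) we get O(escrow_deed).
Premise 10 is O(escrow_deed ⊃ ~obtain_consent); since O(escrow_deed), deontic closure gives O(~obtain_consent).
Premise 3 is O(~lock_door ⊃ obtain_consent); contrapositively O(~obtain_consent ⊃ lock_door). Since O(~obtain_consent) holds, K gives O(lock_door).
Premise 11 is O(~escalate_patent ⊃ ~lock_door); contrapositively O(lock_door ⊃ escalate_patent). Since O(lock_door) holds, K gives O(escalate_patent).
Applying K to premise 8 (O(escalate_patent ⊃ hold_funds)) and O(escalate_patent) yields O(hold_funds).
Premise 2 is O(~grant_access ⊃ ~hold_funds); contrapositively O(hold_funds ⊃ grant_access). Since O(hold_funds) holds, K gives O(grant_access).
So O(grant_access) holds — grant_access is obligatory. None of the other listed options is made obligatory by any chain of premises.

grant_access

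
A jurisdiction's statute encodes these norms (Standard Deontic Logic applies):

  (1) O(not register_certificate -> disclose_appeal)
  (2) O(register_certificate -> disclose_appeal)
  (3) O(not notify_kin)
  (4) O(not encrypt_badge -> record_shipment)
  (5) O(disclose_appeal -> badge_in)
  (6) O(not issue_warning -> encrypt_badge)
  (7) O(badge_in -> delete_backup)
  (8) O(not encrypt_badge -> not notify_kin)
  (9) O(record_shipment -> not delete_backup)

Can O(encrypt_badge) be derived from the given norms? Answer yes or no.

By case analysis on not register_certificate: premise 1 gives O(not register_certificate -> disclose_appeal) and premise 2 gives O(register_certificate -> disclose_appeal), so O(disclose_appeal) either way.
With premise 5, O(disclose_appeal -> badge_in), the K-axiom yields O(badge_in).
Premise 7 is O(badge_in -> delete_backup); since O(badge_in), deontic closure gives O(delete_backup).
Premise 9 is O(record_shipment -> not delete_backup); contrapositively O(delete_backup -> not record_shipment). Since O(delete_backup) holds, K gives O(not record_shipment).
Premise 4 is O(not encrypt_badge -> record_shipment); contrapositively O(not record_shipment -> encrypt_badge). Since O(not record_shipment) holds, K gives O(encrypt_badge).
Premises 3, 6, 8 do not contribute to this derivation.
So O(encrypt_badge) follows.

Yes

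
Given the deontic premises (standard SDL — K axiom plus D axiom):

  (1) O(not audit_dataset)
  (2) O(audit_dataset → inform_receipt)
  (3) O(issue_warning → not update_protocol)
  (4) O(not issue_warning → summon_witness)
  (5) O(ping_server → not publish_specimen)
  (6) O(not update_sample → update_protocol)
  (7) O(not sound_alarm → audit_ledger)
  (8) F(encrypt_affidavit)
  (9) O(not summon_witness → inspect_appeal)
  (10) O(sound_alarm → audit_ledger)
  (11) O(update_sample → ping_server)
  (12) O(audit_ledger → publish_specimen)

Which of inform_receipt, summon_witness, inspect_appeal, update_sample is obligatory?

summon_witness

By case analysis on sound_alarm: premise 10 gives O(sound_alarm → audit_ledger) and premise 7 gives O(not sound_alarm → audit_ledger), so O(audit_ledger) either way.
From O(audit_ledger) and premise 12, O(audit_ledger → publish_specimen), we obtain O(publish_specimen).
Premise 5, O(ping_server → not publish_specimen), contraposes to O(publish_specimen → not ping_server); with O(publish_specimen) we get O(not ping_server).
Premise 11 is O(update_sample → ping_server); contrapositively O(not ping_server → not update_sample). Since O(not ping_server) holds, K gives O(not update_sample).
Applying K to premise 6 (O(not update_sample → update_protocol)) and O(not update_sample) yields O(update_protocol).
Premise 3 is O(issue_warning → not update_protocol); contrapositively O(update_protocol → not issue_warning). Since O(update_protocol) holds, K gives O(not issue_warning).
From O(not issue_warning) and premise 4, O(not issue_warning → summon_witness), we obtain O(summon_witness).
So O(summon_witness) holds — summon_witness is obligatory. None of the other listed options is made obligatory by any chain of premises.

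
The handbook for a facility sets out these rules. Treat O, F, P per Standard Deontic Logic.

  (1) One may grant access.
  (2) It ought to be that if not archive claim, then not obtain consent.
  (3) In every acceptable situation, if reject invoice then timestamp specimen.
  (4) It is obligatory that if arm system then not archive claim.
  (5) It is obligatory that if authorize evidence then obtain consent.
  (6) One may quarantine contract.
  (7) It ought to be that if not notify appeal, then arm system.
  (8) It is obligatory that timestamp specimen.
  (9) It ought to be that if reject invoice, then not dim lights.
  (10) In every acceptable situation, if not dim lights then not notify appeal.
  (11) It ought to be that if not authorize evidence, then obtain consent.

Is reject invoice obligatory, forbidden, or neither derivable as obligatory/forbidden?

Forbidden

Premises 5 and 11 cover both cases: O(authorize_evidence → obtain_consent) and O(¬authorize_evidence → obtain_consent). Since authorize_evidence ∨ ¬authorize_evidence is a tautology, O(obtain_consent) follows.
The contrapositive of premise 2 (O(¬archive_claim → ¬obtain_consent)) is O(obtain_consent → archive_claim), and O(obtain_consent) is already established, so O(archive_claim).
The contrapositive of premise 4 (O(arm_system → ¬archive_claim)) is O(archive_claim → ¬arm_system), and O(archive_claim) is already established, so O(¬arm_system).
The contrapositive of premise 7 (O(¬notify_appeal → arm_system)) is O(¬arm_system → notify_appeal), and O(¬arm_system) is already established, so O(notify_appeal).
Premise 10 is O(¬dim_lights → ¬notify_appeal); contrapositively O(notify_appeal → dim_lights). Since O(notify_appeal) holds, K gives O(dim_lights).
Premise 9 is O(reject_invoice → ¬dim_lights); contrapositively O(dim_lights → ¬reject_invoice). Since O(dim_lights) holds, K gives O(¬reject_invoice).
Premises 1, 3, 6, 8 do not contribute to this derivation.
Thus O(¬reject_invoice), which is F(reject_invoice): reject_invoice is forbidden.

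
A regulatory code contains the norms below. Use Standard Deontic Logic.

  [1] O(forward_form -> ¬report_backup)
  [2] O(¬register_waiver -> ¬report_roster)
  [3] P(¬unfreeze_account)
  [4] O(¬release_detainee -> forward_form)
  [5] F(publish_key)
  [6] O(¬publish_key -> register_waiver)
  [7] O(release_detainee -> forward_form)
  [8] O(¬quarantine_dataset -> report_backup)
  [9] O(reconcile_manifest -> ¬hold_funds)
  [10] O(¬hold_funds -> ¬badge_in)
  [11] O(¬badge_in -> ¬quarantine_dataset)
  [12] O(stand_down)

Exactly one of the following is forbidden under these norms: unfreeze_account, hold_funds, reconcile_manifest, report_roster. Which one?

reconcile_manifest

Premises 4 and 7 cover both cases: O(¬release_detainee -> forward_form) and O(release_detainee -> forward_form). Since ¬release_detainee ∨ release_detainee is a tautology, O(forward_form) follows.
With premise 1, O(forward_form -> ¬report_backup), the K-axiom yields O(¬report_backup).
Premise 8 is O(¬quarantine_dataset -> report_backup); contrapositively O(¬report_backup -> quarantine_dataset). Since O(¬report_backup) holds, K gives O(quarantine_dataset).
The contrapositive of premise 11 (O(¬badge_in -> ¬quarantine_dataset)) is O(quarantine_dataset -> badge_in), and O(quarantine_dataset) is already established, so O(badge_in).
The contrapositive of premise 10 (O(¬hold_funds -> ¬badge_in)) is O(badge_in -> hold_funds), and O(badge_in) is already established, so O(hold_funds).
Premise 9 is O(reconcile_manifest -> ¬hold_funds); contrapositively O(hold_funds -> ¬reconcile_manifest). Since O(hold_funds) holds, K gives O(¬reconcile_manifest).
So O(¬reconcile_manifest) holds, i.e. reconcile_manifest is forbidden. None of the other listed options is forbidden under the premises.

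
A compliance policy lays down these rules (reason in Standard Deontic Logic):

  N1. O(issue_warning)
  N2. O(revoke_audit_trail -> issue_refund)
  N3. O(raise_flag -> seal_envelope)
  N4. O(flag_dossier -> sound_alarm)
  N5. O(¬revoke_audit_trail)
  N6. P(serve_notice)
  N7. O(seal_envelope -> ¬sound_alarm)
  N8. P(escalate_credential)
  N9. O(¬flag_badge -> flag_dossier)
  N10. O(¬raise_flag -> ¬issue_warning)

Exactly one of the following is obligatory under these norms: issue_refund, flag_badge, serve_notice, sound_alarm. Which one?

flag_badge

Premise 1 states O(issue_warning) outright.
The contrapositive of premise 10 (O(¬raise_flag -> ¬issue_warning)) is O(issue_warning -> raise_flag), and O(issue_warning) is already established, so O(raise_flag).
From O(raise_flag) and premise 3, O(raise_flag -> seal_envelope), we obtain O(seal_envelope).
With premise 7, O(seal_envelope -> ¬sound_alarm), the K-axiom yields O(¬sound_alarm).
Premise 4, O(flag_dossier -> sound_alarm), contraposes to O(¬sound_alarm -> ¬flag_dossier); with O(¬sound_alarm) we get O(¬flag_dossier).
Premise 9, O(¬flag_badge -> flag_dossier), contraposes to O(¬flag_dossier -> flag_badge); with O(¬flag_dossier) we get O(flag_badge).
So O(flag_badge) holds — flag_badge is obligatory. None of the other listed options is made obligatory by any chain of premises.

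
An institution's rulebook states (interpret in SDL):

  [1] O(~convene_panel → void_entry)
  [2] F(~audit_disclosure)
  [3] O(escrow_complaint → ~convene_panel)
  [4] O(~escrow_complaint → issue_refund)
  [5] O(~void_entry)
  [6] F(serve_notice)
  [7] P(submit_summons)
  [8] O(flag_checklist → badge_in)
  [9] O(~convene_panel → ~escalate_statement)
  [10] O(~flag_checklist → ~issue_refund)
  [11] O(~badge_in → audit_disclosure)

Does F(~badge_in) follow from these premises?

Yes

From premise 5 we have O(~void_entry).
Premise 1 is O(~convene_panel → void_entry); contrapositively O(~void_entry → convene_panel). Since O(~void_entry) holds, K gives O(convene_panel).
Premise 3 is O(escrow_complaint → ~convene_panel); contrapositively O(convene_panel → ~escrow_complaint). Since O(convene_panel) holds, K gives O(~escrow_complaint).
With premise 4, O(~escrow_complaint → issue_refund), the K-axiom yields O(issue_refund).
The contrapositive of premise 10 (O(~flag_checklist → ~issue_refund)) is O(issue_refund → flag_checklist), and O(issue_refund) is already established, so O(flag_checklist).
With premise 8, O(flag_checklist → badge_in), the K-axiom yields O(badge_in).
Premises 2, 6, 7, 9, 11 do not contribute to this derivation.
So O(badge_in) holds, i.e. F(~badge_in). The claim follows.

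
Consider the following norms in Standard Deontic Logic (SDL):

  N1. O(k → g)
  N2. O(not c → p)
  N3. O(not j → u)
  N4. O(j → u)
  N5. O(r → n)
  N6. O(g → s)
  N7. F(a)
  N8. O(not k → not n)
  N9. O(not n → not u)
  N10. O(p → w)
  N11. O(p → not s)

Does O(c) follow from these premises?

Yes

By case analysis on not j: premise 3 gives O(not j → u) and premise 4 gives O(j → u), so O(u) either way.
Premise 9 is O(not n → not u); contrapositively O(u → n). Since O(u) holds, K gives O(n).
Premise 8, O(not k → not n), contraposes to O(n → k); with O(n) we get O(k).
From O(k) and premise 1, O(k → g), we obtain O(g).
Premise 6 is O(g → s); since O(g), deontic closure gives O(s).
The contrapositive of premise 11 (O(p → not s)) is O(s → not p), and O(s) is already established, so O(not p).
The contrapositive of premise 2 (O(not c → p)) is O(not p → c), and O(not p) is already established, so O(c).
Premises 5, 7, 10 do not contribute to this derivation.
So O(c) follows.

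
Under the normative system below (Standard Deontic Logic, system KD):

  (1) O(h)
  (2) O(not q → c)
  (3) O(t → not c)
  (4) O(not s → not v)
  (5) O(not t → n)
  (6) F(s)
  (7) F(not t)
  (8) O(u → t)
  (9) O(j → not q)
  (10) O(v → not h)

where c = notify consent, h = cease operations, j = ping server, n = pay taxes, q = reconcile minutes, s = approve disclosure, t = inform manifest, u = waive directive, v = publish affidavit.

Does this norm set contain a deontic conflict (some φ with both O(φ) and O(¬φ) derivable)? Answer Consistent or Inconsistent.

Premise 10 is O(v → not h), but O(v) is not derivable from the premises, so it does not yield O(not h).
So O(not h) is not derivable, and the apparent clash with O(h) does not arise.
A world satisfying every obligation exists (e.g. c=false, h=true, j=false, n=false, q=true, s=false, t=true, u=false, v=false); no atom is both obligatory and forbidden, so the set is consistent.

Consistent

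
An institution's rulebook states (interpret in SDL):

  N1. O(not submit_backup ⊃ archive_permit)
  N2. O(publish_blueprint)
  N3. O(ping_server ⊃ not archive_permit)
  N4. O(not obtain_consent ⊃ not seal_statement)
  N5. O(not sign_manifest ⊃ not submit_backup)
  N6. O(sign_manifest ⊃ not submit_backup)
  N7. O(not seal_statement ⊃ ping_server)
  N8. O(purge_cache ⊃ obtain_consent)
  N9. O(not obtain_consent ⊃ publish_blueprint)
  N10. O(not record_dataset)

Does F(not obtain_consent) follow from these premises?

Premises 5 and 6 are O(not sign_manifest ⊃ not submit_backup) and O(sign_manifest ⊃ not submit_backup); every ideal world satisfies not sign_manifest or sign_manifest, so in either case not submit_backup holds — hence O(not submit_backup).
With premise 1, O(not submit_backup ⊃ archive_permit), the K-axiom yields O(archive_permit).
The contrapositive of premise 3 (O(ping_server ⊃ not archive_permit)) is O(archive_permit ⊃ not ping_server), and O(archive_permit) is already established, so O(not ping_server).
The contrapositive of premise 7 (O(not seal_statement ⊃ ping_server)) is O(not ping_server ⊃ seal_statement), and O(not ping_server) is already established, so O(seal_statement).
The contrapositive of premise 4 (O(not obtain_consent ⊃ not seal_statement)) is O(seal_statement ⊃ obtain_consent), and O(seal_statement) is already established, so O(obtain_consent).
Premises 2, 8, 9, 10 do not contribute to this derivation.
So O(obtain_consent) holds, i.e. F(not obtain_consent). The claim follows.

Yes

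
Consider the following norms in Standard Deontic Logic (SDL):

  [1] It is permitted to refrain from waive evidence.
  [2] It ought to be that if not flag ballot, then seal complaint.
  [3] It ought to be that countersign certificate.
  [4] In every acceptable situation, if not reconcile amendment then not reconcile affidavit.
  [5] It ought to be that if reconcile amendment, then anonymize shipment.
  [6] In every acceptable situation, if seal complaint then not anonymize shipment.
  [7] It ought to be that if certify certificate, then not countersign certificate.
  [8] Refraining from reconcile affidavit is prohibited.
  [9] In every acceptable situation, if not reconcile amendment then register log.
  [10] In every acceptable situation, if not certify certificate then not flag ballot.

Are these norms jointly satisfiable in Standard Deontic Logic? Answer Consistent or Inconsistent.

Inconsistent

Premise 8 is F(¬reconcile_affidavit), i.e. O(reconcile_affidavit).
Premise 4, O(¬reconcile_amendment → ¬reconcile_affidavit), contraposes to O(reconcile_affidavit → reconcile_amendment); with O(reconcile_affidavit) we get O(reconcile_amendment).
From O(reconcile_amendment) and premise 5, O(reconcile_amendment → anonymize_shipment), we obtain O(anonymize_shipment).
The contrapositive of premise 6 (O(seal_complaint → ¬anonymize_shipment)) is O(anonymize_shipment → ¬seal_complaint), and O(anonymize_shipment) is already established, so O(¬seal_complaint).
The contrapositive of premise 2 (O(¬flag_ballot → seal_complaint)) is O(¬seal_complaint → flag_ballot), and O(¬seal_complaint) is already established, so O(flag_ballot).
The contrapositive of premise 10 (O(¬certify_certificate → ¬flag_ballot)) is O(flag_ballot → certify_certificate), and O(flag_ballot) is already established, so O(certify_certificate).
From O(certify_certificate) and premise 7, O(certify_certificate → ¬countersign_certificate), we obtain O(¬countersign_certificate).
Yet premise 3 states O(countersign_certificate).
We now have both O(¬countersign_certificate) and O(countersign_certificate) — countersign_certificate is simultaneously obligatory and forbidden, violating the D-axiom.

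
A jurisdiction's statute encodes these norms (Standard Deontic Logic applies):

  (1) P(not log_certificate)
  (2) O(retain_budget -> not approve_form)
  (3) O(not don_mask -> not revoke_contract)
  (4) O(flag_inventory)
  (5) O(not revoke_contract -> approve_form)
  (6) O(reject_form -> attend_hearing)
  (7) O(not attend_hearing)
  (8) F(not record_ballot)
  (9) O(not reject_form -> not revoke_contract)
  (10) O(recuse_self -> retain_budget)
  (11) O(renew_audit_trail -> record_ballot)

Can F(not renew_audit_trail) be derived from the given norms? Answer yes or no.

Premise 11 is O(renew_audit_trail -> record_ballot); even if O(record_ballot) held, inferring O(renew_audit_trail) would be affirming the consequent — invalid.
No other premise forces O(renew_audit_trail). An ideal world satisfying every premise can still have not renew_audit_trail true, so F(not renew_audit_trail) is not derivable.

No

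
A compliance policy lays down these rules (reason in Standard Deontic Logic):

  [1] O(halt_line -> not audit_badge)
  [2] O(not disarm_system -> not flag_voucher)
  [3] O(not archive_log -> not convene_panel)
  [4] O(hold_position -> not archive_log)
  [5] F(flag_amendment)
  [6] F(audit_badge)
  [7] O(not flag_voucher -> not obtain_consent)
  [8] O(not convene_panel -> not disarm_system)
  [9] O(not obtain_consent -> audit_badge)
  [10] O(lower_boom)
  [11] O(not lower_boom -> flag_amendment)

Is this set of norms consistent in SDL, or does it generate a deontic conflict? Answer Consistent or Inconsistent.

Premise 11 is O(not lower_boom -> flag_amendment), but O(not lower_boom) is not derivable from the premises, so it does not yield O(flag_amendment).
So O(flag_amendment) is not derivable, and the apparent clash with O(not flag_amendment) does not arise.
A world satisfying every obligation exists (e.g. archive_log=true, audit_badge=false, convene_panel=true, disarm_system=true, flag_amendment=false, flag_voucher=true, halt_line=false, hold_position=false, lower_boom=true, obtain_consent=true); no atom is both obligatory and forbidden, so the set is consistent.

Consistent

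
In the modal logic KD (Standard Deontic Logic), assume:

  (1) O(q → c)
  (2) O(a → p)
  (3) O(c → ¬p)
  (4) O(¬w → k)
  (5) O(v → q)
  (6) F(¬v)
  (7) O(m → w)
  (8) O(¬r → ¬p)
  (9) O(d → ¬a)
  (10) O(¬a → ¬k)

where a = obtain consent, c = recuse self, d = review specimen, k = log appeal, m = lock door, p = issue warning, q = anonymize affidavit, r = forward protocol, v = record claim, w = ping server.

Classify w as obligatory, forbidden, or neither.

Obligatory

Premise 6 is F(¬v), i.e. O(v).
Applying K to premise 5 (O(v → q)) and O(v) yields O(q).
From O(q) and premise 1, O(q → c), we obtain O(c).
Applying K to premise 3 (O(c → ¬p)) and O(c) yields O(¬p).
The contrapositive of premise 2 (O(a → p)) is O(¬p → ¬a), and O(¬p) is already established, so O(¬a).
With premise 10, O(¬a → ¬k), the K-axiom yields O(¬k).
Premise 4, O(¬w → k), contraposes to O(¬k → w); with O(¬k) we get O(w).
Premises 7, 8, 9 do not contribute to this derivation.
Hence w is obligatory.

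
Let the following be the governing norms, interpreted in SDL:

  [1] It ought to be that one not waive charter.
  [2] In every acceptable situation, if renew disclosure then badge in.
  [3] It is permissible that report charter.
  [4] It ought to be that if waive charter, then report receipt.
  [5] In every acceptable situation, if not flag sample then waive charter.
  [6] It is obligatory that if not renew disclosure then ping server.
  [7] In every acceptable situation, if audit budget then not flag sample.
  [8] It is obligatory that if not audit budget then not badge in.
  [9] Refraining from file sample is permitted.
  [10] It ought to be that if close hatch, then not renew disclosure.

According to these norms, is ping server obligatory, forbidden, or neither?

Obligatory

Premise 1 gives O(¬waive_charter).
Premise 5 is O(¬flag_sample → waive_charter); contrapositively O(¬waive_charter → flag_sample). Since O(¬waive_charter) holds, K gives O(flag_sample).
Premise 7, O(audit_budget → ¬flag_sample), contraposes to O(flag_sample → ¬audit_budget); with O(flag_sample) we get O(¬audit_budget).
Applying K to premise 8 (O(¬audit_budget → ¬badge_in)) and O(¬audit_budget) yields O(¬badge_in).
Premise 2, O(renew_disclosure → badge_in), contraposes to O(¬badge_in → ¬renew_disclosure); with O(¬badge_in) we get O(¬renew_disclosure).
With premise 6, O(¬renew_disclosure → ping_server), the K-axiom yields O(ping_server).
Premises 3, 4, 9, 10 do not contribute to this derivation.
Hence ping_server is obligatory.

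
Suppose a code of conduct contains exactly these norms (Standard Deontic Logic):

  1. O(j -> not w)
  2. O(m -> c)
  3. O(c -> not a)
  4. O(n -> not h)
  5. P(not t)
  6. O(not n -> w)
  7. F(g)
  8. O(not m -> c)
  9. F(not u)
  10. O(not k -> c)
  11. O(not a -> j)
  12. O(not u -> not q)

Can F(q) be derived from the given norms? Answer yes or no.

No

Premise 12 is O(not u -> not q), but O(not u) is not derivable from the premises, so it does not yield O(not q).
No other premise forces O(not q). An ideal world satisfying every premise can still have q true, so F(q) is not derivable.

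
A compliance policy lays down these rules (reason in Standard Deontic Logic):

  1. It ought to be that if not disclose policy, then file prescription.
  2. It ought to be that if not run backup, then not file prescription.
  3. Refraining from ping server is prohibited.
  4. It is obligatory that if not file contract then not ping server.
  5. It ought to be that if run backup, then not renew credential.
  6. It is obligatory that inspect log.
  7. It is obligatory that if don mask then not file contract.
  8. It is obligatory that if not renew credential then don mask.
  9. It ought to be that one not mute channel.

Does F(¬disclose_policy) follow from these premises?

Yes

F(¬ping_server) at premise 3 means O(ping_server).
Premise 4, O(¬file_contract → ¬ping_server), contraposes to O(ping_server → file_contract); with O(ping_server) we get O(file_contract).
The contrapositive of premise 7 (O(don_mask → ¬file_contract)) is O(file_contract → ¬don_mask), and O(file_contract) is already established, so O(¬don_mask).
Premise 8 is O(¬renew_credential → don_mask); contrapositively O(¬don_mask → renew_credential). Since O(¬don_mask) holds, K gives O(renew_credential).
The contrapositive of premise 5 (O(run_backup → ¬renew_credential)) is O(renew_credential → ¬run_backup), and O(renew_credential) is already established, so O(¬run_backup).
Applying K to premise 2 (O(¬run_backup → ¬file_prescription)) and O(¬run_backup) yields O(¬file_prescription).
The contrapositive of premise 1 (O(¬disclose_policy → file_prescription)) is O(¬file_prescription → disclose_policy), and O(¬file_prescription) is already established, so O(disclose_policy).
Premises 6, 9 do not contribute to this derivation.
So O(disclose_policy) holds, i.e. F(¬disclose_policy). The claim follows.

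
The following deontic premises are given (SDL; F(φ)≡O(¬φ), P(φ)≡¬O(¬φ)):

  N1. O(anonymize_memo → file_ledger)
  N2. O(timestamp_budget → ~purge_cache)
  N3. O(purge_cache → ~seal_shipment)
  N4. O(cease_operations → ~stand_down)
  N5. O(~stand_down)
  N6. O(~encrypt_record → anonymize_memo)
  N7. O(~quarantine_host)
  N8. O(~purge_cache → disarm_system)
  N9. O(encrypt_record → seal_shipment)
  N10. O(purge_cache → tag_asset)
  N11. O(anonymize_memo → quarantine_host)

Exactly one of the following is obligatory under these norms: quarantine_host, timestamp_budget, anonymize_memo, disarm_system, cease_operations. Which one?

disarm_system

From premise 7 we have O(~quarantine_host).
Premise 11, O(anonymize_memo → quarantine_host), contraposes to O(~quarantine_host → ~anonymize_memo); with O(~quarantine_host) we get O(~anonymize_memo).
Premise 6 is O(~encrypt_record → anonymize_memo); contrapositively O(~anonymize_memo → encrypt_record). Since O(~anonymize_memo) holds, K gives O(encrypt_record).
Premise 9 is O(encrypt_record → seal_shipment); since O(encrypt_record), deontic closure gives O(seal_shipment).
The contrapositive of premise 3 (O(purge_cache → ~seal_shipment)) is O(seal_shipment → ~purge_cache), and O(seal_shipment) is already established, so O(~purge_cache).
Premise 8 is O(~purge_cache → disarm_system); since O(~purge_cache), deontic closure gives O(disarm_system).
So O(disarm_system) holds — disarm_system is obligatory. None of the other listed options is made obligatory by any chain of premises.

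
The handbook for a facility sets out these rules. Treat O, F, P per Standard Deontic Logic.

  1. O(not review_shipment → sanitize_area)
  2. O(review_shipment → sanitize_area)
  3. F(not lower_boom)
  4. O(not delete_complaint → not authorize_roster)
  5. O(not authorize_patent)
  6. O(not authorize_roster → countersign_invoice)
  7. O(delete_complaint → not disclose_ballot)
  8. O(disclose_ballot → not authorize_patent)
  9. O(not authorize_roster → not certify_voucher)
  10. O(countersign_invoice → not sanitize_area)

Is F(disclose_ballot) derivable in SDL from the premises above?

Premises 1 and 2 are O(not review_shipment → sanitize_area) and O(review_shipment → sanitize_area); every ideal world satisfies not review_shipment or review_shipment, so in either case sanitize_area holds — hence O(sanitize_area).
Premise 10 is O(countersign_invoice → not sanitize_area); contrapositively O(sanitize_area → not countersign_invoice). Since O(sanitize_area) holds, K gives O(not countersign_invoice).
The contrapositive of premise 6 (O(not authorize_roster → countersign_invoice)) is O(not countersign_invoice → authorize_roster), and O(not countersign_invoice) is already established, so O(authorize_roster).
Premise 4, O(not delete_complaint → not authorize_roster), contraposes to O(authorize_roster → delete_complaint); with O(authorize_roster) we get O(delete_complaint).
With premise 7, O(delete_complaint → not disclose_ballot), the K-axiom yields O(not disclose_ballot).
Premises 3, 5, 8, 9 do not contribute to this derivation.
So O(not disclose_ballot) holds, i.e. F(disclose_ballot). The claim follows.

Yes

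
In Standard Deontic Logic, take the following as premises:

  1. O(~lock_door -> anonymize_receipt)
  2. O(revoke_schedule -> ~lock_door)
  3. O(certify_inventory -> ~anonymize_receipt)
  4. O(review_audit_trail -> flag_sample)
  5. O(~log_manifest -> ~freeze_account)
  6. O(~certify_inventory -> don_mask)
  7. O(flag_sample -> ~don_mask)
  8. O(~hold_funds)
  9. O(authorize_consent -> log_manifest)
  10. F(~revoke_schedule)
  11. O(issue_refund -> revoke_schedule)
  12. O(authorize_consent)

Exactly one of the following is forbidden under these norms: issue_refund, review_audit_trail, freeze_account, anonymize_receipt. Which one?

review_audit_trail

Premise 10 is F(~revoke_schedule), i.e. O(revoke_schedule).
Applying K to premise 2 (O(revoke_schedule -> ~lock_door)) and O(revoke_schedule) yields O(~lock_door).
Premise 1 is O(~lock_door -> anonymize_receipt); since O(~lock_door), deontic closure gives O(anonymize_receipt).
The contrapositive of premise 3 (O(certify_inventory -> ~anonymize_receipt)) is O(anonymize_receipt -> ~certify_inventory), and O(anonymize_receipt) is already established, so O(~certify_inventory).
With premise 6, O(~certify_inventory -> don_mask), the K-axiom yields O(don_mask).
Premise 7 is O(flag_sample -> ~don_mask); contrapositively O(don_mask -> ~flag_sample). Since O(don_mask) holds, K gives O(~flag_sample).
The contrapositive of premise 4 (O(review_audit_trail -> flag_sample)) is O(~flag_sample -> ~review_audit_trail), and O(~flag_sample) is already established, so O(~review_audit_trail).
So O(~review_audit_trail) holds, i.e. review_audit_trail is forbidden. None of the other listed options is forbidden under the premises.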